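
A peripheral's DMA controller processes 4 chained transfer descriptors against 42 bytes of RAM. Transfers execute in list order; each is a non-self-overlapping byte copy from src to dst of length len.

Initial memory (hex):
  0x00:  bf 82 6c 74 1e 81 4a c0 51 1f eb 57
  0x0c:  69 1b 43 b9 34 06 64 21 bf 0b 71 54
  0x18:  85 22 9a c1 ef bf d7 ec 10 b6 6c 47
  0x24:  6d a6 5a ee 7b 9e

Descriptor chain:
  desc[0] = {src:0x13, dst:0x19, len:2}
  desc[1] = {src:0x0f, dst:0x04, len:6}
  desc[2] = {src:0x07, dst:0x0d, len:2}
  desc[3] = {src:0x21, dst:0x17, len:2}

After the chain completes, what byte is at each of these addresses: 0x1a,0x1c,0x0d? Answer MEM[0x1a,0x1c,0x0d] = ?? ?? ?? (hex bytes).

MEM[0x1a,0x1c,0x0d] = bf ef 64

#0 dst[0x19+2] := {0x21,0xbf}
#1 dst[0x04+6] := {0xb9,0x34,0x06,0x64,0x21,0xbf}
#2 dst[0x0d+2] := {0x64,0x21}
#3 dst[0x17+2] := {0xb6,0x6c}
query mem[0x1a]=0xbf, mem[0x1c]=0xef, mem[0x0d]=0x64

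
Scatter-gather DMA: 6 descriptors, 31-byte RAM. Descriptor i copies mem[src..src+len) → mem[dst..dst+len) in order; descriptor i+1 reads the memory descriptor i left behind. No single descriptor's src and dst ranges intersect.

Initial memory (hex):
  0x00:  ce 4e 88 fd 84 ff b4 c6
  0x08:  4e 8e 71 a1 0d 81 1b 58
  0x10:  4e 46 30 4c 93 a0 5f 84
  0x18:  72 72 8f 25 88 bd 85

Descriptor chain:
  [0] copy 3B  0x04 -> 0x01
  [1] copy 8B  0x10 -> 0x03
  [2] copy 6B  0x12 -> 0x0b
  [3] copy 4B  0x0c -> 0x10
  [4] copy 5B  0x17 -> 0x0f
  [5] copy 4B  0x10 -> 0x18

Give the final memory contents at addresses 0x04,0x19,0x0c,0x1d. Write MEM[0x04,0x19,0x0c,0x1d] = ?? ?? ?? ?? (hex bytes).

  after D0: wrote 3B at 0x01 = 84ffb4
  after D1: wrote 8B at 0x03 = 4e46304c93a05f84
  after D2: wrote 6B at 0x0b = 304c93a05f84
  after D3: wrote 4B at 0x10 = 4c93a05f
  after D4: wrote 5B at 0x0f = 8472728f25
  after D5: wrote 4B at 0x18 = 72728f25
query mem[0x04]=0x46, mem[0x19]=0x72, mem[0x0c]=0x4c, mem[0x1d]=0xbd

MEM[0x04,0x19,0x0c,0x1d] = 46 72 4c bd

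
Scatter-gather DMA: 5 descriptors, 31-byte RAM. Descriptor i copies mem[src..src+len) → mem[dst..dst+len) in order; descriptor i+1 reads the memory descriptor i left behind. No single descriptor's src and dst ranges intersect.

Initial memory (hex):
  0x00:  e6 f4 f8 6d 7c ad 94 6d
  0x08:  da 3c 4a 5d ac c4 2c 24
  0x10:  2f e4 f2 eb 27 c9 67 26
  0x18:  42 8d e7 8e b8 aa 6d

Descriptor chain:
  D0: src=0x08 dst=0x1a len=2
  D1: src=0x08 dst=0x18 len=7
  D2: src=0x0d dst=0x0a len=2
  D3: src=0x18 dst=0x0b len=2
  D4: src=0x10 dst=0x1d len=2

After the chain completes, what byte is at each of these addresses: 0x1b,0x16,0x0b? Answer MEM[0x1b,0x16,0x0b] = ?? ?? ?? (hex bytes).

MEM[0x1b,0x16,0x0b] = 5d 67 da

[0] 0x08->0x1a len=2 : da 3c
[1] 0x08->0x18 len=7 : da 3c 4a 5d ac c4 2c
[2] 0x0d->0x0a len=2 : c4 2c
[3] 0x18->0x0b len=2 : da 3c
[4] 0x10->0x1d len=2 : 2f e4
query mem[0x1b]=0x5d, mem[0x16]=0x67, mem[0x0b]=0xda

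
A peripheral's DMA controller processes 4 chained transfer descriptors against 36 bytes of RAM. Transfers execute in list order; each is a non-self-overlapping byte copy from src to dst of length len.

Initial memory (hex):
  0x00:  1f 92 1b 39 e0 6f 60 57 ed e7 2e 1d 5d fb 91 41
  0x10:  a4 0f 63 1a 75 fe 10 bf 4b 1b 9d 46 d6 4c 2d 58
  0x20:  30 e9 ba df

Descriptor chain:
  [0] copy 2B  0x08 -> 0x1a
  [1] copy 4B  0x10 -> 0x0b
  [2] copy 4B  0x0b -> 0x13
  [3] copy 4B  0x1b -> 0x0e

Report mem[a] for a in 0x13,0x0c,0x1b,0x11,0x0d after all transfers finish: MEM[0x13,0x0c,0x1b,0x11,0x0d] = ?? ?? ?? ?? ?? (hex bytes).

[0] 0x08->0x1a len=2 : ed e7
[1] 0x10->0x0b len=4 : a4 0f 63 1a
[2] 0x0b->0x13 len=4 : a4 0f 63 1a
[3] 0x1b->0x0e len=4 : e7 d6 4c 2d
query mem[0x13]=0xa4, mem[0x0c]=0x0f, mem[0x1b]=0xe7, mem[0x11]=0x2d, mem[0x0d]=0x63

MEM[0x13,0x0c,0x1b,0x11,0x0d] = a4 0f e7 2d 63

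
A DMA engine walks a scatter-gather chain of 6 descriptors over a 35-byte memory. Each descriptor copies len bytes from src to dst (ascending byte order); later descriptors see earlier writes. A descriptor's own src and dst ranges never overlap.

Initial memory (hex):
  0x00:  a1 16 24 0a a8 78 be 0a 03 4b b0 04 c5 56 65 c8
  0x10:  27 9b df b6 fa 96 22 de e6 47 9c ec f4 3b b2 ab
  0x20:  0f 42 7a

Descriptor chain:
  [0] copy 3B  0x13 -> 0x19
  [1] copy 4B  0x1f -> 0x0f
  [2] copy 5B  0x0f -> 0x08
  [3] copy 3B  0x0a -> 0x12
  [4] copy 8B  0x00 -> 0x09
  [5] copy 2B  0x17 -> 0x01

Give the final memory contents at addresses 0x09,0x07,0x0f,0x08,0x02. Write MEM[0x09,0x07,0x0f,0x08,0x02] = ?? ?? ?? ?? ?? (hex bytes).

[0] 0x13->0x19 len=3 : b6 fa 96
[1] 0x1f->0x0f len=4 : ab 0f 42 7a
[2] 0x0f->0x08 len=5 : ab 0f 42 7a b6
[3] 0x0a->0x12 len=3 : 42 7a b6
[4] 0x00->0x09 len=8 : a1 16 24 0a a8 78 be 0a
[5] 0x17->0x01 len=2 : de e6
query mem[0x09]=0xa1, mem[0x07]=0x0a, mem[0x0f]=0xbe, mem[0x08]=0xab, mem[0x02]=0xe6

MEM[0x09,0x07,0x0f,0x08,0x02] = a1 0a be ab e6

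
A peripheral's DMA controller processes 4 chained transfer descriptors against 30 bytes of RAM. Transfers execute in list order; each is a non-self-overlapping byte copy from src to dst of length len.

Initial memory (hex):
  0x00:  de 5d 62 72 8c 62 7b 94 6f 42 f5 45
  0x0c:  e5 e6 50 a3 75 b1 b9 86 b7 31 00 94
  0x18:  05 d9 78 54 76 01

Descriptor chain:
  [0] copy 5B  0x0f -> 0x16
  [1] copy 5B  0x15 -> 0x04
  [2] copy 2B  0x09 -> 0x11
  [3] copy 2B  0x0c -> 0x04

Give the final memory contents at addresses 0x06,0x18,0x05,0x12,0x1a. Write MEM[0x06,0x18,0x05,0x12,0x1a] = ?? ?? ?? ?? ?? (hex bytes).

MEM[0x06,0x18,0x05,0x12,0x1a] = 75 b1 e6 f5 86

[0] 0x0f->0x16 len=5 : a3 75 b1 b9 86
[1] 0x15->0x04 len=5 : 31 a3 75 b1 b9
[2] 0x09->0x11 len=2 : 42 f5
[3] 0x0c->0x04 len=2 : e5 e6
query mem[0x06]=0x75, mem[0x18]=0xb1, mem[0x05]=0xe6, mem[0x12]=0xf5, mem[0x1a]=0x86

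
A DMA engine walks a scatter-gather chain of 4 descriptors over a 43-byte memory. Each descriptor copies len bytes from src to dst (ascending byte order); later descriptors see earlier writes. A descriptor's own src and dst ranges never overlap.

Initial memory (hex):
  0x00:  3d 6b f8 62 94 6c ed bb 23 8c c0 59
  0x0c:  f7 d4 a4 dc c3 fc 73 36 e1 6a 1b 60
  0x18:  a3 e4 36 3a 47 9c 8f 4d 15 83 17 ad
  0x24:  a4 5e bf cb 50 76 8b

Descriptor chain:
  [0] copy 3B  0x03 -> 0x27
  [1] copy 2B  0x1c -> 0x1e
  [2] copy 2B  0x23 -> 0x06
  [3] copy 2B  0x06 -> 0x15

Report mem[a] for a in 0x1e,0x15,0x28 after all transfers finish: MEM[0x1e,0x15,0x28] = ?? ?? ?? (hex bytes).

#0 dst[0x27+3] := {0x62,0x94,0x6c}
#1 dst[0x1e+2] := {0x47,0x9c}
#2 dst[0x06+2] := {0xad,0xa4}
#3 dst[0x15+2] := {0xad,0xa4}
query mem[0x1e]=0x47, mem[0x15]=0xad, mem[0x28]=0x94

MEM[0x1e,0x15,0x28] = 47 ad 94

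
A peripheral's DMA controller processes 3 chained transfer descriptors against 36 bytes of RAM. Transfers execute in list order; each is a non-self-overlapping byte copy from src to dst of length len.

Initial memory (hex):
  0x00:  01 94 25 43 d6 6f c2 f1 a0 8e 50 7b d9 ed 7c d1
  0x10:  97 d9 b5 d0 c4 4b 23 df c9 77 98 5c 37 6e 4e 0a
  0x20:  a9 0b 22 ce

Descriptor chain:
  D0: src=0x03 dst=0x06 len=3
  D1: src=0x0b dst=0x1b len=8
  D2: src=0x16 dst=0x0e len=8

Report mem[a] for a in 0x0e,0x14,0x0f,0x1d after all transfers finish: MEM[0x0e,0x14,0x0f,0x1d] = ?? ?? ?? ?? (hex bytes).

#0 dst[0x06+3] := {0x43,0xd6,0x6f}
#1 dst[0x1b+8] := {0x7b,0xd9,0xed,0x7c,0xd1,0x97,0xd9,0xb5}
#2 dst[0x0e+8] := {0x23,0xdf,0xc9,0x77,0x98,0x7b,0xd9,0xed}
query mem[0x0e]=0x23, mem[0x14]=0xd9, mem[0x0f]=0xdf, mem[0x1d]=0xed

MEM[0x0e,0x14,0x0f,0x1d] = 23 d9 df ed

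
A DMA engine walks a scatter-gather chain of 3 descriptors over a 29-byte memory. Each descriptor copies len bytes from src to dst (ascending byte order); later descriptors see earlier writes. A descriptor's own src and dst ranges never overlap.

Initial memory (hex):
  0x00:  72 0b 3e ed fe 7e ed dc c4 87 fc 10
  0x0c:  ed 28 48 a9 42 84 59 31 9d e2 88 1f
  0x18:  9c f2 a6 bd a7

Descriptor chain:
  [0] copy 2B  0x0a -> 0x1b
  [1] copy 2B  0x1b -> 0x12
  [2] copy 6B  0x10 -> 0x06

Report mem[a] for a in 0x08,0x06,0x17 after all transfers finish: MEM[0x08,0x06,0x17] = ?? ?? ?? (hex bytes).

  after D0: wrote 2B at 0x1b = fc10
  after D1: wrote 2B at 0x12 = fc10
  after D2: wrote 6B at 0x06 = 4284fc109de2
query mem[0x08]=0xfc, mem[0x06]=0x42, mem[0x17]=0x1f

MEM[0x08,0x06,0x17] = fc 42 1f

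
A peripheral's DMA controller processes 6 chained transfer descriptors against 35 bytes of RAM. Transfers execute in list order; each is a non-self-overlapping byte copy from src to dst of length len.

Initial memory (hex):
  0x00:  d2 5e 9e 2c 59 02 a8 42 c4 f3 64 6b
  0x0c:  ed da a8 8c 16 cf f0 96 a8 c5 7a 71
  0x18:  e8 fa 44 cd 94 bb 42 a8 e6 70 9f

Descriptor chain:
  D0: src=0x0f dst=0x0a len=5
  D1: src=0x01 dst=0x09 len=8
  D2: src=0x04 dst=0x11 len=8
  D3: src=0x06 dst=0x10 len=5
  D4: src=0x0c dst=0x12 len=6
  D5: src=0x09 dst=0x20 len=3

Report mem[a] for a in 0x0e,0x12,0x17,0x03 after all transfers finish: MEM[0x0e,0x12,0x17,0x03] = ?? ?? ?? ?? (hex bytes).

#0 dst[0x0a+5] := {0x8c,0x16,0xcf,0xf0,0x96}
#1 dst[0x09+8] := {0x5e,0x9e,0x2c,0x59,0x02,0xa8,0x42,0xc4}
#2 dst[0x11+8] := {0x59,0x02,0xa8,0x42,0xc4,0x5e,0x9e,0x2c}
#3 dst[0x10+5] := {0xa8,0x42,0xc4,0x5e,0x9e}
#4 dst[0x12+6] := {0x59,0x02,0xa8,0x42,0xa8,0x42}
#5 dst[0x20+3] := {0x5e,0x9e,0x2c}
query mem[0x0e]=0xa8, mem[0x12]=0x59, mem[0x17]=0x42, mem[0x03]=0x2c

MEM[0x0e,0x12,0x17,0x03] = a8 59 42 2c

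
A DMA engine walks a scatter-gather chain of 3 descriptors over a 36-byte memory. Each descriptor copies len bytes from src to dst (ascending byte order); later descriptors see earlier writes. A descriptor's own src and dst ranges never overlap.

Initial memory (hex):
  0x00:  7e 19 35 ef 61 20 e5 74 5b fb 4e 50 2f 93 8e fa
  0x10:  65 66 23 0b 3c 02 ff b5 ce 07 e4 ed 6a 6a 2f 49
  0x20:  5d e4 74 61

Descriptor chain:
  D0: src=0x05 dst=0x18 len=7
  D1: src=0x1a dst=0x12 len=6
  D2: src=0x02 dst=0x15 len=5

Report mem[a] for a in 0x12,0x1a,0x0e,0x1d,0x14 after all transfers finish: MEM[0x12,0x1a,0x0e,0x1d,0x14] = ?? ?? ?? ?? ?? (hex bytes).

D0: mem[0x18..0x1e] <- [20 e5 74 5b fb 4e 50]
D1: mem[0x12..0x17] <- [74 5b fb 4e 50 49]
D2: mem[0x15..0x19] <- [35 ef 61 20 e5]
query mem[0x12]=0x74, mem[0x1a]=0x74, mem[0x0e]=0x8e, mem[0x1d]=0x4e, mem[0x14]=0xfb

MEM[0x12,0x1a,0x0e,0x1d,0x14] = 74 74 8e 4e fb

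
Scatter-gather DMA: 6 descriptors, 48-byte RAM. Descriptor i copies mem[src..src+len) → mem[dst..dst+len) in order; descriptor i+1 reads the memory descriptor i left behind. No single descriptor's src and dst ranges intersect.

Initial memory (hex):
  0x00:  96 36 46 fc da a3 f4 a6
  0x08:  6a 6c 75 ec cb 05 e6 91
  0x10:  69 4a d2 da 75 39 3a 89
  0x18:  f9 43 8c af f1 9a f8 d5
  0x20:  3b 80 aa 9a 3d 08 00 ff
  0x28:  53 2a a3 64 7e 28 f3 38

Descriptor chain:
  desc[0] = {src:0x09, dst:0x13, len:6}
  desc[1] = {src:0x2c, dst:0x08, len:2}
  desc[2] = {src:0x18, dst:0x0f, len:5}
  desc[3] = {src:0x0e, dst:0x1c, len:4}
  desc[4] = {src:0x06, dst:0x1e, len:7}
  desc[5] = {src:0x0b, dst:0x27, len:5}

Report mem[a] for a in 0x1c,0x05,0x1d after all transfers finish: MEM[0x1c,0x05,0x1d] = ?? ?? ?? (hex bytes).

[0] 0x09->0x13 len=6 : 6c 75 ec cb 05 e6
[1] 0x2c->0x08 len=2 : 7e 28
[2] 0x18->0x0f len=5 : e6 43 8c af f1
[3] 0x0e->0x1c len=4 : e6 e6 43 8c
[4] 0x06->0x1e len=7 : f4 a6 7e 28 75 ec cb
[5] 0x0b->0x27 len=5 : ec cb 05 e6 e6
query mem[0x1c]=0xe6, mem[0x05]=0xa3, mem[0x1d]=0xe6

MEM[0x1c,0x05,0x1d] = e6 a3 e6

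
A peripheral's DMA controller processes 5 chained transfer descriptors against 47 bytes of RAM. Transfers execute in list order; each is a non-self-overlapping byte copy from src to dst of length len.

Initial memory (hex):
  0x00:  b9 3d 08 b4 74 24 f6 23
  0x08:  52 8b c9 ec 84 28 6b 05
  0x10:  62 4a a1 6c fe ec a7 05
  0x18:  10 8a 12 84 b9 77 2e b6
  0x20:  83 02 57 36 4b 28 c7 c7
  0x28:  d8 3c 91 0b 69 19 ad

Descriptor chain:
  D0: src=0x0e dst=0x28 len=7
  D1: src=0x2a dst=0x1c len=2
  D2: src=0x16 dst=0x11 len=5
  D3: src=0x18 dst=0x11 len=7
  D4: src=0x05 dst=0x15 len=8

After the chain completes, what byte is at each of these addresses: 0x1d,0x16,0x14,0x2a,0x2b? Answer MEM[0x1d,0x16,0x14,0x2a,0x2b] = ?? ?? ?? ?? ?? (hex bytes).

MEM[0x1d,0x16,0x14,0x2a,0x2b] = 4a f6 84 62 4a

[0] 0x0e->0x28 len=7 : 6b 05 62 4a a1 6c fe
[1] 0x2a->0x1c len=2 : 62 4a
[2] 0x16->0x11 len=5 : a7 05 10 8a 12
[3] 0x18->0x11 len=7 : 10 8a 12 84 62 4a 2e
[4] 0x05->0x15 len=8 : 24 f6 23 52 8b c9 ec 84
query mem[0x1d]=0x4a, mem[0x16]=0xf6, mem[0x14]=0x84, mem[0x2a]=0x62, mem[0x2b]=0x4a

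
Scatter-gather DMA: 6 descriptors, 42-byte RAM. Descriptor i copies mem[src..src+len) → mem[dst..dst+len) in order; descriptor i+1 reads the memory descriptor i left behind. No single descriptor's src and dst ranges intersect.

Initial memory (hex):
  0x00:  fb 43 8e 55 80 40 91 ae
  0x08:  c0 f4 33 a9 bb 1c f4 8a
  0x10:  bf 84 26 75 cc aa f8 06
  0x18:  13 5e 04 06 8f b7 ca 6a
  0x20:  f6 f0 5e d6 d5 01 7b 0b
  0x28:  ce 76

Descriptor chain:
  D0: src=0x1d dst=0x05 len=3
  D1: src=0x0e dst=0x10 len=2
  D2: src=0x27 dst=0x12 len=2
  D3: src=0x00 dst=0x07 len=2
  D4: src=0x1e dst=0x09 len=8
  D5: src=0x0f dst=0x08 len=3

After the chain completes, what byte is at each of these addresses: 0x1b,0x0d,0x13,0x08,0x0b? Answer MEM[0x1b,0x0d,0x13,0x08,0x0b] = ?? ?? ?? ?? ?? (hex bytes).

D0: mem[0x05..0x07] <- [b7 ca 6a]
D1: mem[0x10..0x11] <- [f4 8a]
D2: mem[0x12..0x13] <- [0b ce]
D3: mem[0x07..0x08] <- [fb 43]
D4: mem[0x09..0x10] <- [ca 6a f6 f0 5e d6 d5 01]
D5: mem[0x08..0x0a] <- [d5 01 8a]
query mem[0x1b]=0x06, mem[0x0d]=0x5e, mem[0x13]=0xce, mem[0x08]=0xd5, mem[0x0b]=0xf6

MEM[0x1b,0x0d,0x13,0x08,0x0b] = 06 5e ce d5 f6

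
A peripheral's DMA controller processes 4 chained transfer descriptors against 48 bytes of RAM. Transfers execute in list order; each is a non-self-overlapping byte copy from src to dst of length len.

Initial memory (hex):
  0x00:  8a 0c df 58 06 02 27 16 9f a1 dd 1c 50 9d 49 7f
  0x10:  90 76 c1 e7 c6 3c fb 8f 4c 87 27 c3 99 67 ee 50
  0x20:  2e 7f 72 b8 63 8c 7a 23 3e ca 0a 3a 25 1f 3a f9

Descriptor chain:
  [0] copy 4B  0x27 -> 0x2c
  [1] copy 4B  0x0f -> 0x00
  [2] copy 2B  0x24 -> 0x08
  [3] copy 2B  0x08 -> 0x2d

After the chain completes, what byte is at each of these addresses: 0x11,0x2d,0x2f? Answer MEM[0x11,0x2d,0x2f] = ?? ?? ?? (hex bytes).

MEM[0x11,0x2d,0x2f] = 76 63 0a

D0: mem[0x2c..0x2f] <- [23 3e ca 0a]
D1: mem[0x00..0x03] <- [7f 90 76 c1]
D2: mem[0x08..0x09] <- [63 8c]
D3: mem[0x2d..0x2e] <- [63 8c]
query mem[0x11]=0x76, mem[0x2d]=0x63, mem[0x2f]=0x0a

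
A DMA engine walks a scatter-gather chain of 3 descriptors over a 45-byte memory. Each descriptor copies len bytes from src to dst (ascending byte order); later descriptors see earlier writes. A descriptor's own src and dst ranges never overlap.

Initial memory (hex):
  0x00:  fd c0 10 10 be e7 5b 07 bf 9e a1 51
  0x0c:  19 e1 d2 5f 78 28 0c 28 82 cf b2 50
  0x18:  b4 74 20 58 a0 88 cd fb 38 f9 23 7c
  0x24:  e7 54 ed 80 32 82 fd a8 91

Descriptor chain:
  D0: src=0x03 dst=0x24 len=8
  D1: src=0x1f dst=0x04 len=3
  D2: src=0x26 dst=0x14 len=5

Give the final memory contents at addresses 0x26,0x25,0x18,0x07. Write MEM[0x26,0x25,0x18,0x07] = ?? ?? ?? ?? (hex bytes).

MEM[0x26,0x25,0x18,0x07] = e7 be 9e 07

#0 dst[0x24+8] := {0x10,0xbe,0xe7,0x5b,0x07,0xbf,0x9e,0xa1}
#1 dst[0x04+3] := {0xfb,0x38,0xf9}
#2 dst[0x14+5] := {0xe7,0x5b,0x07,0xbf,0x9e}
query mem[0x26]=0xe7, mem[0x25]=0xbe, mem[0x18]=0x9e, mem[0x07]=0x07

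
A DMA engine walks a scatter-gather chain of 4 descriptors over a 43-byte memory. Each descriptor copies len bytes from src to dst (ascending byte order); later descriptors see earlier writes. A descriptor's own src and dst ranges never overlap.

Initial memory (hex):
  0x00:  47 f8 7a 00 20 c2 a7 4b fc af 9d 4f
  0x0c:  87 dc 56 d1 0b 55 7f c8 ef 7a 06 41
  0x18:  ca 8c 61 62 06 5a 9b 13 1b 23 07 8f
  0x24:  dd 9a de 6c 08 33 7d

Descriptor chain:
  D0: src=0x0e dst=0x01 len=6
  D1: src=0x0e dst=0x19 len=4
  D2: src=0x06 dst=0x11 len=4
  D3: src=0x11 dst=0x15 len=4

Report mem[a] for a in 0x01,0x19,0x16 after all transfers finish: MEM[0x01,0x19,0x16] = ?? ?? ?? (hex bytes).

MEM[0x01,0x19,0x16] = 56 56 4b

[0] 0x0e->0x01 len=6 : 56 d1 0b 55 7f c8
[1] 0x0e->0x19 len=4 : 56 d1 0b 55
[2] 0x06->0x11 len=4 : c8 4b fc af
[3] 0x11->0x15 len=4 : c8 4b fc af
query mem[0x01]=0x56, mem[0x19]=0x56, mem[0x16]=0x4b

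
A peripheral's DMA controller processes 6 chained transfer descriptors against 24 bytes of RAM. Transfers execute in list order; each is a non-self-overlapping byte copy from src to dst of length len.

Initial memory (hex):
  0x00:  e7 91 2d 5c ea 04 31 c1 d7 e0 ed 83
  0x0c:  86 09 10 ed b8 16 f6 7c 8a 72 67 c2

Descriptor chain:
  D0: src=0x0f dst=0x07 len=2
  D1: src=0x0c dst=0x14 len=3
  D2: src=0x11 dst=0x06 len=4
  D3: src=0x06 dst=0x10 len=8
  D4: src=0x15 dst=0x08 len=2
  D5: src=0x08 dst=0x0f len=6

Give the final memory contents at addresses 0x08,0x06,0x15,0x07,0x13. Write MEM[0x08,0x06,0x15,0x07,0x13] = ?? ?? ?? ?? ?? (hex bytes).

MEM[0x08,0x06,0x15,0x07,0x13] = 83 16 83 f6 86

#0 dst[0x07+2] := {0xed,0xb8}
#1 dst[0x14+3] := {0x86,0x09,0x10}
#2 dst[0x06+4] := {0x16,0xf6,0x7c,0x86}
#3 dst[0x10+8] := {0x16,0xf6,0x7c,0x86,0xed,0x83,0x86,0x09}
#4 dst[0x08+2] := {0x83,0x86}
#5 dst[0x0f+6] := {0x83,0x86,0xed,0x83,0x86,0x09}
query mem[0x08]=0x83, mem[0x06]=0x16, mem[0x15]=0x83, mem[0x07]=0xf6, mem[0x13]=0x86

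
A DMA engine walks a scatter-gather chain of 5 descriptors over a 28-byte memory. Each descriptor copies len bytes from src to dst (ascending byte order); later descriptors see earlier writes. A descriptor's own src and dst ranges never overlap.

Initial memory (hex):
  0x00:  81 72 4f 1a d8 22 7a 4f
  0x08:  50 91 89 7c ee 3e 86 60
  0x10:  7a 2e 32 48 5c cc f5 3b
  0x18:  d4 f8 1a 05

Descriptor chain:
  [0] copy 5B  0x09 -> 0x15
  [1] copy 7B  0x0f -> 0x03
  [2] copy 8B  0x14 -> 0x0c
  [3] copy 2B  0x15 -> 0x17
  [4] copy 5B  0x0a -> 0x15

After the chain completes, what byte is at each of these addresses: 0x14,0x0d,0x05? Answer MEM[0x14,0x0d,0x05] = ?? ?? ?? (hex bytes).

MEM[0x14,0x0d,0x05] = 5c 91 2e

  after D0: wrote 5B at 0x15 = 91897cee3e
  after D1: wrote 7B at 0x03 = 607a2e32485c91
  after D2: wrote 8B at 0x0c = 5c91897cee3e1a05
  after D3: wrote 2B at 0x17 = 9189
  after D4: wrote 5B at 0x15 = 897c5c9189
query mem[0x14]=0x5c, mem[0x0d]=0x91, mem[0x05]=0x2e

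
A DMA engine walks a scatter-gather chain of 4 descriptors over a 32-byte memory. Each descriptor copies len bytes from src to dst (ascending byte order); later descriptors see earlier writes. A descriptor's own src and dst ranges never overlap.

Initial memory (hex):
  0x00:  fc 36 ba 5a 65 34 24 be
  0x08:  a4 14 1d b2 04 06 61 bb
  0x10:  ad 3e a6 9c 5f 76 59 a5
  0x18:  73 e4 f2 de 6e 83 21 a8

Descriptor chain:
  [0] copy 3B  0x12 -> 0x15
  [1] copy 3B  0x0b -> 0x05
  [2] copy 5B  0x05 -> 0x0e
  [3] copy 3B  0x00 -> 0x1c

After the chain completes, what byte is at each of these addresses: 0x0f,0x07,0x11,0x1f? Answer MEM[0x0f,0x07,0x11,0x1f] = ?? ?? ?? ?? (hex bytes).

MEM[0x0f,0x07,0x11,0x1f] = 04 06 a4 a8

#0 dst[0x15+3] := {0xa6,0x9c,0x5f}
#1 dst[0x05+3] := {0xb2,0x04,0x06}
#2 dst[0x0e+5] := {0xb2,0x04,0x06,0xa4,0x14}
#3 dst[0x1c+3] := {0xfc,0x36,0xba}
query mem[0x0f]=0x04, mem[0x07]=0x06, mem[0x11]=0xa4, mem[0x1f]=0xa8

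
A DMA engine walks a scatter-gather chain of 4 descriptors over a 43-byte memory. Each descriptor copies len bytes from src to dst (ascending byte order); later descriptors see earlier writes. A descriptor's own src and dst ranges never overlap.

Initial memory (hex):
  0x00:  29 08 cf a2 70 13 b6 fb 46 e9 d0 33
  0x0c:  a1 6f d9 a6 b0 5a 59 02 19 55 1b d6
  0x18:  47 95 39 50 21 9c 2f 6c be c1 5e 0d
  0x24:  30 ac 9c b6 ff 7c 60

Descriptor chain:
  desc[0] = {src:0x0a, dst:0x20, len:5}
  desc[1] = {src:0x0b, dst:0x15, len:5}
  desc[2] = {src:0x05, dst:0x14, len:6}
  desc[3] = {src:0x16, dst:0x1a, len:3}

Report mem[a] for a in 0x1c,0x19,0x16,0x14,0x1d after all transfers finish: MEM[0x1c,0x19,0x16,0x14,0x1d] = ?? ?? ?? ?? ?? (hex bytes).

[0] 0x0a->0x20 len=5 : d0 33 a1 6f d9
[1] 0x0b->0x15 len=5 : 33 a1 6f d9 a6
[2] 0x05->0x14 len=6 : 13 b6 fb 46 e9 d0
[3] 0x16->0x1a len=3 : fb 46 e9
query mem[0x1c]=0xe9, mem[0x19]=0xd0, mem[0x16]=0xfb, mem[0x14]=0x13, mem[0x1d]=0x9c

MEM[0x1c,0x19,0x16,0x14,0x1d] = e9 d0 fb 13 9c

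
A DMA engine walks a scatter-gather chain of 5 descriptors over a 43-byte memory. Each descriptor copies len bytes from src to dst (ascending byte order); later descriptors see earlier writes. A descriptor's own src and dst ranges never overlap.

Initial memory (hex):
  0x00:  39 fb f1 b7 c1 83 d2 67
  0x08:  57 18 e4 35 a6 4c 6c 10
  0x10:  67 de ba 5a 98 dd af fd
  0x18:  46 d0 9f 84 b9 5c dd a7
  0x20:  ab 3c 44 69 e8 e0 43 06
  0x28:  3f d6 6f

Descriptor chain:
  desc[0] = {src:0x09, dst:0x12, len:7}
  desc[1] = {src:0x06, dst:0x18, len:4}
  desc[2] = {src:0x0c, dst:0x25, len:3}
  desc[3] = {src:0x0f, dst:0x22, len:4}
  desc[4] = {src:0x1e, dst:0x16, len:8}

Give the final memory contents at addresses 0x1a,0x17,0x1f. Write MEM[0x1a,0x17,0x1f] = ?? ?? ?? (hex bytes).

MEM[0x1a,0x17,0x1f] = 10 a7 a7

[0] 0x09->0x12 len=7 : 18 e4 35 a6 4c 6c 10
[1] 0x06->0x18 len=4 : d2 67 57 18
[2] 0x0c->0x25 len=3 : a6 4c 6c
[3] 0x0f->0x22 len=4 : 10 67 de 18
[4] 0x1e->0x16 len=8 : dd a7 ab 3c 10 67 de 18
query mem[0x1a]=0x10, mem[0x17]=0xa7, mem[0x1f]=0xa7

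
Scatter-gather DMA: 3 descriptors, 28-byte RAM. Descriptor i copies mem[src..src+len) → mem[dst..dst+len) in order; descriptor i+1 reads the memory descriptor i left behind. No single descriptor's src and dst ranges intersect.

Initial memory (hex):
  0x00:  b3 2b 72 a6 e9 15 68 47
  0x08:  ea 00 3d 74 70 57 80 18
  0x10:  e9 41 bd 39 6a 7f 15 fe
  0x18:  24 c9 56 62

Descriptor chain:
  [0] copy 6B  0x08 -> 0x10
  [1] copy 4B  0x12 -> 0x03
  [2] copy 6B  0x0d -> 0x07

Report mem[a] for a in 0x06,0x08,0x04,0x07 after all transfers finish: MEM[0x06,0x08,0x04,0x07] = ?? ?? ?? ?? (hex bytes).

MEM[0x06,0x08,0x04,0x07] = 57 80 74 57

D0: mem[0x10..0x15] <- [ea 00 3d 74 70 57]
D1: mem[0x03..0x06] <- [3d 74 70 57]
D2: mem[0x07..0x0c] <- [57 80 18 ea 00 3d]
query mem[0x06]=0x57, mem[0x08]=0x80, mem[0x04]=0x74, mem[0x07]=0x57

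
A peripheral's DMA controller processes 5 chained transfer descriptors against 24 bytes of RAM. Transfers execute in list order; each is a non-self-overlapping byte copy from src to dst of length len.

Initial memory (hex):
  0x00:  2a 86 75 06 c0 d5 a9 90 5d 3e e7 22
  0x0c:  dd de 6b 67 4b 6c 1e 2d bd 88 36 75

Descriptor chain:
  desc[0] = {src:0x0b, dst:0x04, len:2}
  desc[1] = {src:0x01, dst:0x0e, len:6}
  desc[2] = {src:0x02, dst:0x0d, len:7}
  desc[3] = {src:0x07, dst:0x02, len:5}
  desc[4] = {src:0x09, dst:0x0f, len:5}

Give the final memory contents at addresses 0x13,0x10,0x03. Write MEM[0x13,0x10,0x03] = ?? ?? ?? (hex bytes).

MEM[0x13,0x10,0x03] = 75 e7 5d

#0 dst[0x04+2] := {0x22,0xdd}
#1 dst[0x0e+6] := {0x86,0x75,0x06,0x22,0xdd,0xa9}
#2 dst[0x0d+7] := {0x75,0x06,0x22,0xdd,0xa9,0x90,0x5d}
#3 dst[0x02+5] := {0x90,0x5d,0x3e,0xe7,0x22}
#4 dst[0x0f+5] := {0x3e,0xe7,0x22,0xdd,0x75}
query mem[0x13]=0x75, mem[0x10]=0xe7, mem[0x03]=0x5d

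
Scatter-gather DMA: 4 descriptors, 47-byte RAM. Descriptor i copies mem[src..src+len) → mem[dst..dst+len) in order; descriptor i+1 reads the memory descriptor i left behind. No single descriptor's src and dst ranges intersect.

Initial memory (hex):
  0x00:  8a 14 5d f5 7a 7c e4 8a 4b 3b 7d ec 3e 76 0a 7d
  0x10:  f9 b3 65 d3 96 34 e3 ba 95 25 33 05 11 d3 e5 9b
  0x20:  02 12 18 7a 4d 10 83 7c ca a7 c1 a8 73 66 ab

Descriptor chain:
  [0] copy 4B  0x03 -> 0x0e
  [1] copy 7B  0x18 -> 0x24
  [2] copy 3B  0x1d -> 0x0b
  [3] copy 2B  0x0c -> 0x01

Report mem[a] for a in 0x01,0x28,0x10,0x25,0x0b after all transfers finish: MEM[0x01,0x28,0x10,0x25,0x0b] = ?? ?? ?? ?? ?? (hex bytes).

MEM[0x01,0x28,0x10,0x25,0x0b] = e5 11 7c 25 d3

[0] 0x03->0x0e len=4 : f5 7a 7c e4
[1] 0x18->0x24 len=7 : 95 25 33 05 11 d3 e5
[2] 0x1d->0x0b len=3 : d3 e5 9b
[3] 0x0c->0x01 len=2 : e5 9b
query mem[0x01]=0xe5, mem[0x28]=0x11, mem[0x10]=0x7c, mem[0x25]=0x25, mem[0x0b]=0xd3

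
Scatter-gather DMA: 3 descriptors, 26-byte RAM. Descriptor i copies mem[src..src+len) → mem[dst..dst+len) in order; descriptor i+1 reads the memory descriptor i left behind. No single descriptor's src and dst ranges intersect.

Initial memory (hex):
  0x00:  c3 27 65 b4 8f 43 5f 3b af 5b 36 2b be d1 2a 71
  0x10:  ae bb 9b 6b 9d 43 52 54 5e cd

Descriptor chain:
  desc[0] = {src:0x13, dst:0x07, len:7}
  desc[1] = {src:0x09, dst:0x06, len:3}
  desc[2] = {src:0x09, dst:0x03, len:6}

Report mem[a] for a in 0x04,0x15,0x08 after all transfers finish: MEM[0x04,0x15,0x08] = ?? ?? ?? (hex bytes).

MEM[0x04,0x15,0x08] = 52 43 2a

D0: mem[0x07..0x0d] <- [6b 9d 43 52 54 5e cd]
D1: mem[0x06..0x08] <- [43 52 54]
D2: mem[0x03..0x08] <- [43 52 54 5e cd 2a]
query mem[0x04]=0x52, mem[0x15]=0x43, mem[0x08]=0x2a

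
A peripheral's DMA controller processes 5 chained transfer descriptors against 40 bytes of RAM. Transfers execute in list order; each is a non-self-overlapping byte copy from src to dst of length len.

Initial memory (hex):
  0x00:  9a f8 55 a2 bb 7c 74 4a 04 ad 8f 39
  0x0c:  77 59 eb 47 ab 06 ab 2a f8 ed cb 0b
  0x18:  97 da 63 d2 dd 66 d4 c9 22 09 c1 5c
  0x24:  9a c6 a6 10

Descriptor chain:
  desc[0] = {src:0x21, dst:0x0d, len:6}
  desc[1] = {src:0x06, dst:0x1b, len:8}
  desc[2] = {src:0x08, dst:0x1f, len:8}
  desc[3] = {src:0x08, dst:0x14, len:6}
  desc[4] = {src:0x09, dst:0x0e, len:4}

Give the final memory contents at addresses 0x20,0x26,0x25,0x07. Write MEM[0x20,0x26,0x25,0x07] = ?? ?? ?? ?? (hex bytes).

  after D0: wrote 6B at 0x0d = 09c15c9ac6a6
  after D1: wrote 8B at 0x1b = 744a04ad8f397709
  after D2: wrote 8B at 0x1f = 04ad8f397709c15c
  after D3: wrote 6B at 0x14 = 04ad8f397709
  after D4: wrote 4B at 0x0e = ad8f3977
query mem[0x20]=0xad, mem[0x26]=0x5c, mem[0x25]=0xc1, mem[0x07]=0x4a

MEM[0x20,0x26,0x25,0x07] = ad 5c c1 4a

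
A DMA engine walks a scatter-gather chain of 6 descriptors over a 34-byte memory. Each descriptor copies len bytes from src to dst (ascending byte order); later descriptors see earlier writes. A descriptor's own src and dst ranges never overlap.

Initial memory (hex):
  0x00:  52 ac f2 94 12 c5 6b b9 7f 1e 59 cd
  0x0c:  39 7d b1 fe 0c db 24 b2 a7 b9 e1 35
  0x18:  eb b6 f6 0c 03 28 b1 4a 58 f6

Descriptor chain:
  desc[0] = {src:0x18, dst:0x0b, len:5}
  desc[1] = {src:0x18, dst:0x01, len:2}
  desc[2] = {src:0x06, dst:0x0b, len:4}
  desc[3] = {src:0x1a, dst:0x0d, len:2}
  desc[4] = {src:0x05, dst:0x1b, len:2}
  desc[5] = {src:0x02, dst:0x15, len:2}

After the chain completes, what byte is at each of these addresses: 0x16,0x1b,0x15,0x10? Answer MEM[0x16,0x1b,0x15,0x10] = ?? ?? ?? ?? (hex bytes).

  after D0: wrote 5B at 0x0b = ebb6f60c03
  after D1: wrote 2B at 0x01 = ebb6
  after D2: wrote 4B at 0x0b = 6bb97f1e
  after D3: wrote 2B at 0x0d = f60c
  after D4: wrote 2B at 0x1b = c56b
  after D5: wrote 2B at 0x15 = b694
query mem[0x16]=0x94, mem[0x1b]=0xc5, mem[0x15]=0xb6, mem[0x10]=0x0c

MEM[0x16,0x1b,0x15,0x10] = 94 c5 b6 0c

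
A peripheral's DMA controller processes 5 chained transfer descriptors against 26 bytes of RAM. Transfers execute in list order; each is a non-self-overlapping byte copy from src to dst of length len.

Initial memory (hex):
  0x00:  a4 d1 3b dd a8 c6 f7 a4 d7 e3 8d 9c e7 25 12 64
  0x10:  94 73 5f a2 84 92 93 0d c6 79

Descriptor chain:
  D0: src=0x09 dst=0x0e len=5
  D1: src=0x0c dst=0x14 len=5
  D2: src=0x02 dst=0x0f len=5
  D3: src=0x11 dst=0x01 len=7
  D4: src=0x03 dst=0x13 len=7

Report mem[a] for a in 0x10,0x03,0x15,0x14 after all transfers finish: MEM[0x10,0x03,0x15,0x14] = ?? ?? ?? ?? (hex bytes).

MEM[0x10,0x03,0x15,0x14] = dd f7 25 e7

  after D0: wrote 5B at 0x0e = e38d9ce725
  after D1: wrote 5B at 0x14 = e725e38d9c
  after D2: wrote 5B at 0x0f = 3bdda8c6f7
  after D3: wrote 7B at 0x01 = a8c6f7e725e38d
  after D4: wrote 7B at 0x13 = f7e725e38dd7e3
query mem[0x10]=0xdd, mem[0x03]=0xf7, mem[0x15]=0x25, mem[0x14]=0xe7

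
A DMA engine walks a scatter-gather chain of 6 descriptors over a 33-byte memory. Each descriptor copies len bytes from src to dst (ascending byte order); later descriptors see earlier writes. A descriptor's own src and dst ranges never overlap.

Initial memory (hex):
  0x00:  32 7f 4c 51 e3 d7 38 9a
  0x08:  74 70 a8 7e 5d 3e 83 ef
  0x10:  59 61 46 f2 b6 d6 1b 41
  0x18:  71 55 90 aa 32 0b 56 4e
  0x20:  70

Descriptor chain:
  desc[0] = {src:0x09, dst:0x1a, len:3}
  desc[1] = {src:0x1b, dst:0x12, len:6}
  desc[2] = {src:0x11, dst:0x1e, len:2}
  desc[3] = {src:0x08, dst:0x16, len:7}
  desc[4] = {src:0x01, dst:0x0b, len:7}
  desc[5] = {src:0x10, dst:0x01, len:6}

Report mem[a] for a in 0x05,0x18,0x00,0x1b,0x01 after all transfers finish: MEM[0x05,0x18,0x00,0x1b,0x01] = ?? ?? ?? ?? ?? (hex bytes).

[0] 0x09->0x1a len=3 : 70 a8 7e
[1] 0x1b->0x12 len=6 : a8 7e 0b 56 4e 70
[2] 0x11->0x1e len=2 : 61 a8
[3] 0x08->0x16 len=7 : 74 70 a8 7e 5d 3e 83
[4] 0x01->0x0b len=7 : 7f 4c 51 e3 d7 38 9a
[5] 0x10->0x01 len=6 : 38 9a a8 7e 0b 56
query mem[0x05]=0x0b, mem[0x18]=0xa8, mem[0x00]=0x32, mem[0x1b]=0x3e, mem[0x01]=0x38

MEM[0x05,0x18,0x00,0x1b,0x01] = 0b a8 32 3e 38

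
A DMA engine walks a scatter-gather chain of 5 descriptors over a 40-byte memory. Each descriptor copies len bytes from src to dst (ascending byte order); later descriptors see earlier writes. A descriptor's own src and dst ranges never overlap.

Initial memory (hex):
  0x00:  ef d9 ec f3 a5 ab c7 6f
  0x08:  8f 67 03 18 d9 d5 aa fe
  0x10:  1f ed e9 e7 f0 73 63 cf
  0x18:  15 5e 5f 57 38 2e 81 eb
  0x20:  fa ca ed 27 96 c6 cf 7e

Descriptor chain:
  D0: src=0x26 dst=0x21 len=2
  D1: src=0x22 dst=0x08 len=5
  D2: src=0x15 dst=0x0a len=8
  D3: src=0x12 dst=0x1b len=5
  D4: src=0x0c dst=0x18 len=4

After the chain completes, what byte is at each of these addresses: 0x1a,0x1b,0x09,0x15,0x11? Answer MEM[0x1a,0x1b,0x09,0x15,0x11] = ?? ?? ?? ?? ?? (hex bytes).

#0 dst[0x21+2] := {0xcf,0x7e}
#1 dst[0x08+5] := {0x7e,0x27,0x96,0xc6,0xcf}
#2 dst[0x0a+8] := {0x73,0x63,0xcf,0x15,0x5e,0x5f,0x57,0x38}
#3 dst[0x1b+5] := {0xe9,0xe7,0xf0,0x73,0x63}
#4 dst[0x18+4] := {0xcf,0x15,0x5e,0x5f}
query mem[0x1a]=0x5e, mem[0x1b]=0x5f, mem[0x09]=0x27, mem[0x15]=0x73, mem[0x11]=0x38

MEM[0x1a,0x1b,0x09,0x15,0x11] = 5e 5f 27 73 38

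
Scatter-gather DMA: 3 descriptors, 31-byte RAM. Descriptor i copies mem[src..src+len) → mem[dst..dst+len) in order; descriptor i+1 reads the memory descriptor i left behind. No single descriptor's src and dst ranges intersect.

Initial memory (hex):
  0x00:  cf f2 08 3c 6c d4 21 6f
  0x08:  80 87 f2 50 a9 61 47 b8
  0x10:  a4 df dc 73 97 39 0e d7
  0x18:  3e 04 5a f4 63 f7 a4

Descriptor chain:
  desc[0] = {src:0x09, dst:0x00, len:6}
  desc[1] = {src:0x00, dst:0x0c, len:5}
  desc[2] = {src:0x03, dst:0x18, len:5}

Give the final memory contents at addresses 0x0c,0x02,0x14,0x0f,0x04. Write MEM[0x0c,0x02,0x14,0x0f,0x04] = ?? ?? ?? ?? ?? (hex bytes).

#0 dst[0x00+6] := {0x87,0xf2,0x50,0xa9,0x61,0x47}
#1 dst[0x0c+5] := {0x87,0xf2,0x50,0xa9,0x61}
#2 dst[0x18+5] := {0xa9,0x61,0x47,0x21,0x6f}
query mem[0x0c]=0x87, mem[0x02]=0x50, mem[0x14]=0x97, mem[0x0f]=0xa9, mem[0x04]=0x61

MEM[0x0c,0x02,0x14,0x0f,0x04] = 87 50 97 a9 61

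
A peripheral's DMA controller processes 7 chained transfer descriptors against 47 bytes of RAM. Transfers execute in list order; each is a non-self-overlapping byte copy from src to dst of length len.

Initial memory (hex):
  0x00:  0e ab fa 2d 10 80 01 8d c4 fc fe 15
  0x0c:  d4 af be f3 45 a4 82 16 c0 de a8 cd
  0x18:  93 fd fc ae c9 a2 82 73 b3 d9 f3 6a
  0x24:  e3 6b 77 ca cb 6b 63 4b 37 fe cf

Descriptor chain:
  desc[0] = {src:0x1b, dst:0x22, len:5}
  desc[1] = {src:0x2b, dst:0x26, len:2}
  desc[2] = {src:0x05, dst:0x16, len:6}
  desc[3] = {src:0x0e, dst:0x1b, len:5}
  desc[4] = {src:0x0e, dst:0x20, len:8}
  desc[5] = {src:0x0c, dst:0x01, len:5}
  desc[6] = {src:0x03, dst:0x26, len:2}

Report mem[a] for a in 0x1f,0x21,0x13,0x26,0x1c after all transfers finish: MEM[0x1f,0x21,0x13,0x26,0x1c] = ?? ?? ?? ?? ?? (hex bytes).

MEM[0x1f,0x21,0x13,0x26,0x1c] = 82 f3 16 be f3

#0 dst[0x22+5] := {0xae,0xc9,0xa2,0x82,0x73}
#1 dst[0x26+2] := {0x4b,0x37}
#2 dst[0x16+6] := {0x80,0x01,0x8d,0xc4,0xfc,0xfe}
#3 dst[0x1b+5] := {0xbe,0xf3,0x45,0xa4,0x82}
#4 dst[0x20+8] := {0xbe,0xf3,0x45,0xa4,0x82,0x16,0xc0,0xde}
#5 dst[0x01+5] := {0xd4,0xaf,0xbe,0xf3,0x45}
#6 dst[0x26+2] := {0xbe,0xf3}
query mem[0x1f]=0x82, mem[0x21]=0xf3, mem[0x13]=0x16, mem[0x26]=0xbe, mem[0x1c]=0xf3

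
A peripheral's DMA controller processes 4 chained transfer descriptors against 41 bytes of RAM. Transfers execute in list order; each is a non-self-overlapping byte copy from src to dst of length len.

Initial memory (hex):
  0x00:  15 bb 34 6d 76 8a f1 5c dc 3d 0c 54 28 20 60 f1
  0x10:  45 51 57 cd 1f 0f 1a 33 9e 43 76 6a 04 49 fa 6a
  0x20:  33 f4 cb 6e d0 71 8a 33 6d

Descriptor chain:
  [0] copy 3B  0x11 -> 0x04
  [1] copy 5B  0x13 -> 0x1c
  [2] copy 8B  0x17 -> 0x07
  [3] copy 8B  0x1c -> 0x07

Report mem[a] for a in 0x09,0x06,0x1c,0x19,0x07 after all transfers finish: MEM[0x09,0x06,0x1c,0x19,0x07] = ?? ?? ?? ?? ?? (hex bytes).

D0: mem[0x04..0x06] <- [51 57 cd]
D1: mem[0x1c..0x20] <- [cd 1f 0f 1a 33]
D2: mem[0x07..0x0e] <- [33 9e 43 76 6a cd 1f 0f]
D3: mem[0x07..0x0e] <- [cd 1f 0f 1a 33 f4 cb 6e]
query mem[0x09]=0x0f, mem[0x06]=0xcd, mem[0x1c]=0xcd, mem[0x19]=0x43, mem[0x07]=0xcd

MEM[0x09,0x06,0x1c,0x19,0x07] = 0f cd cd 43 cd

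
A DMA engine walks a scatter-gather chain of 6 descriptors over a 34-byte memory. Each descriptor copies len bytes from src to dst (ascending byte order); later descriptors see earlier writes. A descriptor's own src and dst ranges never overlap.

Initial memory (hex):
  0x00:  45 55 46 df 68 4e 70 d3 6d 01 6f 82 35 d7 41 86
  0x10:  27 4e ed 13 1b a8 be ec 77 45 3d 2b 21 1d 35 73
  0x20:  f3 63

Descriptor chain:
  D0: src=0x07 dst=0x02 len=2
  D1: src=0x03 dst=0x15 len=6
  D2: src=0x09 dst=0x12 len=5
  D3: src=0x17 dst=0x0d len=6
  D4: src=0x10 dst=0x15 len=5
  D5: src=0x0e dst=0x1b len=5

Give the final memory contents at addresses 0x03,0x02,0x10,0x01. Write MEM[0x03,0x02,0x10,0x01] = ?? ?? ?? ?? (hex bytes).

[0] 0x07->0x02 len=2 : d3 6d
[1] 0x03->0x15 len=6 : 6d 68 4e 70 d3 6d
[2] 0x09->0x12 len=5 : 01 6f 82 35 d7
[3] 0x17->0x0d len=6 : 4e 70 d3 6d 2b 21
[4] 0x10->0x15 len=5 : 6d 2b 21 6f 82
[5] 0x0e->0x1b len=5 : 70 d3 6d 2b 21
query mem[0x03]=0x6d, mem[0x02]=0xd3, mem[0x10]=0x6d, mem[0x01]=0x55

MEM[0x03,0x02,0x10,0x01] = 6d d3 6d 55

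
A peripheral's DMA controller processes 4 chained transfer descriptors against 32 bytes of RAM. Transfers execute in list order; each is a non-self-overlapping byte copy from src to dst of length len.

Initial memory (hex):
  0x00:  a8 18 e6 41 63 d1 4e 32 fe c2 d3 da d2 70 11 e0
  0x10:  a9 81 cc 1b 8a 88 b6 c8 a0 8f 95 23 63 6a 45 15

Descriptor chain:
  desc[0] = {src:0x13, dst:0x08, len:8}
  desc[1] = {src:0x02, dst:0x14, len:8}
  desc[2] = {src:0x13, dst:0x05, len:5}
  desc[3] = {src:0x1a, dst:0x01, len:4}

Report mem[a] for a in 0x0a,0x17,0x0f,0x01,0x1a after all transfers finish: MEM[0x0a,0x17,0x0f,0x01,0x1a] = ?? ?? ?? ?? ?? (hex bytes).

  after D0: wrote 8B at 0x08 = 1b8a88b6c8a08f95
  after D1: wrote 8B at 0x14 = e64163d14e321b8a
  after D2: wrote 5B at 0x05 = 1be64163d1
  after D3: wrote 4B at 0x01 = 1b8a636a
query mem[0x0a]=0x88, mem[0x17]=0xd1, mem[0x0f]=0x95, mem[0x01]=0x1b, mem[0x1a]=0x1b

MEM[0x0a,0x17,0x0f,0x01,0x1a] = 88 d1 95 1b 1b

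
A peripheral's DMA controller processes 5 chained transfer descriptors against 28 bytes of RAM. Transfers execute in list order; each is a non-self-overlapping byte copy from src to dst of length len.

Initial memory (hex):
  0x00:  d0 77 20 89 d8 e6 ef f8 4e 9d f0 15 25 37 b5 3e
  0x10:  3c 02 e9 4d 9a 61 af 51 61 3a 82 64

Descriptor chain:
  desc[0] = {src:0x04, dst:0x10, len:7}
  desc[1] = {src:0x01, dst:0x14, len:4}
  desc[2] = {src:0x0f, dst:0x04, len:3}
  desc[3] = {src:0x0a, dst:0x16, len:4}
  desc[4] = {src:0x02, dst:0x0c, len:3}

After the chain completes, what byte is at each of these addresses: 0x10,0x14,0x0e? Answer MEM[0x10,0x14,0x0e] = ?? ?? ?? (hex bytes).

MEM[0x10,0x14,0x0e] = d8 77 3e

D0: mem[0x10..0x16] <- [d8 e6 ef f8 4e 9d f0]
D1: mem[0x14..0x17] <- [77 20 89 d8]
D2: mem[0x04..0x06] <- [3e d8 e6]
D3: mem[0x16..0x19] <- [f0 15 25 37]
D4: mem[0x0c..0x0e] <- [20 89 3e]
query mem[0x10]=0xd8, mem[0x14]=0x77, mem[0x0e]=0x3e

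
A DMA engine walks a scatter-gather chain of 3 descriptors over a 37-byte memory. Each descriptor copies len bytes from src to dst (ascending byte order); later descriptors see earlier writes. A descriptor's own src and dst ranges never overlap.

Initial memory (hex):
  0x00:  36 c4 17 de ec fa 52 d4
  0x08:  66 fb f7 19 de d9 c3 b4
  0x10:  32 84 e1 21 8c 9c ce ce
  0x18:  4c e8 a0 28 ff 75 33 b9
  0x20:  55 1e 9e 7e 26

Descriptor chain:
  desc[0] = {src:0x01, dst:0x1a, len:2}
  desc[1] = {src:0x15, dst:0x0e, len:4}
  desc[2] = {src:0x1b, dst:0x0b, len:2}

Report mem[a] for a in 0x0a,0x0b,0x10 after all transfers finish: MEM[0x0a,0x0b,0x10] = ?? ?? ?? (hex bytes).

MEM[0x0a,0x0b,0x10] = f7 17 ce

[0] 0x01->0x1a len=2 : c4 17
[1] 0x15->0x0e len=4 : 9c ce ce 4c
[2] 0x1b->0x0b len=2 : 17 ff
query mem[0x0a]=0xf7, mem[0x0b]=0x17, mem[0x10]=0xce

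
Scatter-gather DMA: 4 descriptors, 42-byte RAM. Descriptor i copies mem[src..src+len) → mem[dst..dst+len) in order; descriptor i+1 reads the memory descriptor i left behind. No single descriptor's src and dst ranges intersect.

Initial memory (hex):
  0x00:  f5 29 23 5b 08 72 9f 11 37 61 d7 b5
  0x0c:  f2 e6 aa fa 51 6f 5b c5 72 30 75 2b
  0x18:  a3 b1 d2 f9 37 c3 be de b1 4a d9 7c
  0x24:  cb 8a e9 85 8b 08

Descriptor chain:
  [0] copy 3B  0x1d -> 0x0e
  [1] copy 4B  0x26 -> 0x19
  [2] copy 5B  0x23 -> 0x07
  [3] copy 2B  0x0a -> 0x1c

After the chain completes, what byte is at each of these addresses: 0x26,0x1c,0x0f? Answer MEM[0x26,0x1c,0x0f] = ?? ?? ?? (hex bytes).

#0 dst[0x0e+3] := {0xc3,0xbe,0xde}
#1 dst[0x19+4] := {0xe9,0x85,0x8b,0x08}
#2 dst[0x07+5] := {0x7c,0xcb,0x8a,0xe9,0x85}
#3 dst[0x1c+2] := {0xe9,0x85}
query mem[0x26]=0xe9, mem[0x1c]=0xe9, mem[0x0f]=0xbe

MEM[0x26,0x1c,0x0f] = e9 e9 be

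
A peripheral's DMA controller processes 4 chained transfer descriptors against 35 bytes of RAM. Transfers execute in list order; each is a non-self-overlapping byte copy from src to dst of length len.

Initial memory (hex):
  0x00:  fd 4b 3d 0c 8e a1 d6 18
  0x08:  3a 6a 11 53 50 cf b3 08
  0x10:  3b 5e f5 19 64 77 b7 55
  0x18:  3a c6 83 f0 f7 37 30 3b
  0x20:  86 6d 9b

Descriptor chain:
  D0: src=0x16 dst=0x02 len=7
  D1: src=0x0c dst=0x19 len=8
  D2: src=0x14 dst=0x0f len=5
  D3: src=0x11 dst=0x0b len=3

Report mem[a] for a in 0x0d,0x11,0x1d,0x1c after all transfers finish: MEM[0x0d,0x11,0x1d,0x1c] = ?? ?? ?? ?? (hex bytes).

[0] 0x16->0x02 len=7 : b7 55 3a c6 83 f0 f7
[1] 0x0c->0x19 len=8 : 50 cf b3 08 3b 5e f5 19
[2] 0x14->0x0f len=5 : 64 77 b7 55 3a
[3] 0x11->0x0b len=3 : b7 55 3a
query mem[0x0d]=0x3a, mem[0x11]=0xb7, mem[0x1d]=0x3b, mem[0x1c]=0x08

MEM[0x0d,0x11,0x1d,0x1c] = 3a b7 3b 08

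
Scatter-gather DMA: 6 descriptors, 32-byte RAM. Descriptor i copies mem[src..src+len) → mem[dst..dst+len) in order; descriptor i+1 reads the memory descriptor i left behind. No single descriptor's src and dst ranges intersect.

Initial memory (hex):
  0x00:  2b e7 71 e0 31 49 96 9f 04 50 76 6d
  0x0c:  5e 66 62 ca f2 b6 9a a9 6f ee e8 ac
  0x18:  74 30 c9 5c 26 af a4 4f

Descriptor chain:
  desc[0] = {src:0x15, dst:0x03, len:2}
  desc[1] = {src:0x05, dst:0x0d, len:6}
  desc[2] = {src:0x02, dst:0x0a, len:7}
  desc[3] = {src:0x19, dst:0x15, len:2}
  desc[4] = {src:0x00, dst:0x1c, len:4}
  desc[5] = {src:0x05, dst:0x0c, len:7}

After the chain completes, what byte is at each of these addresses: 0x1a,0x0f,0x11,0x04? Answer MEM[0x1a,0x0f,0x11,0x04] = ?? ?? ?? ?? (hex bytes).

[0] 0x15->0x03 len=2 : ee e8
[1] 0x05->0x0d len=6 : 49 96 9f 04 50 76
[2] 0x02->0x0a len=7 : 71 ee e8 49 96 9f 04
[3] 0x19->0x15 len=2 : 30 c9
[4] 0x00->0x1c len=4 : 2b e7 71 ee
[5] 0x05->0x0c len=7 : 49 96 9f 04 50 71 ee
query mem[0x1a]=0xc9, mem[0x0f]=0x04, mem[0x11]=0x71, mem[0x04]=0xe8

MEM[0x1a,0x0f,0x11,0x04] = c9 04 71 e8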